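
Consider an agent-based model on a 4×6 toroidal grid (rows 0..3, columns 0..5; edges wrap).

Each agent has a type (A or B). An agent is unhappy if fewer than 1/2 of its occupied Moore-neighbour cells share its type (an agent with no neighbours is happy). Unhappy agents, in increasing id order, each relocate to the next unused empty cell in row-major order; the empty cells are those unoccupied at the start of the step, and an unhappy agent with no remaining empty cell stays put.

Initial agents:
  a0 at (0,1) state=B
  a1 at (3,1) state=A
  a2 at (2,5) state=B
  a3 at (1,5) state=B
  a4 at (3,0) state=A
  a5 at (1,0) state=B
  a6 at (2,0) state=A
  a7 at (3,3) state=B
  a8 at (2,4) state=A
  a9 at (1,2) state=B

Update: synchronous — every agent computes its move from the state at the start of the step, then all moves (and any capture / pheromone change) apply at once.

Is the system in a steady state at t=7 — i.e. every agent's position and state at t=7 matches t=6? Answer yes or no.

t=1: a0@(0,1):B a1@(3,1):A a2@(0,0):B a3@(1,5):B a4@(3,0):A a5@(1,0):B a6@(0,2):A a7@(0,3):B a8@(0,4):A a9@(1,2):B
t=2: a0@(0,1):B a1@(3,1):A a2@(0,0):B a3@(1,5):B a4@(0,5):A a5@(1,0):B a6@(1,1):A a7@(1,3):B a8@(1,4):A a9@(1,2):B
t=3: a0@(0,1):B a1@(0,2):A a2@(0,0):B a3@(1,5):B a4@(0,3):A a5@(1,0):B a6@(0,4):A a7@(1,3):B a8@(2,0):A a9@(1,2):B
t=4: a0@(0,1):B a1@(0,5):A a2@(0,0):B a3@(1,5):B a4@(0,3):A a5@(1,0):B a6@(1,1):A a7@(1,4):B a8@(2,1):A a9@(1,2):B
t=5: a0@(0,1):B a1@(0,2):A a2@(0,0):B a3@(1,5):B a4@(0,4):A a5@(1,0):B a6@(1,3):A a7@(2,0):B a8@(2,2):A a9@(2,3):B
t=6: a0@(0,1):B a1@(0,2):A a2@(0,0):B a3@(1,5):B a4@(0,4):A a5@(1,0):B a6@(1,3):A a7@(2,0):B a8@(2,2):A a9@(0,3):B
t=7: a0@(0,1):B a1@(0,5):A a2@(0,0):B a3@(1,5):B a4@(1,1):A a5@(1,0):B a6@(1,3):A a7@(2,0):B a8@(2,2):A a9@(1,2):B

no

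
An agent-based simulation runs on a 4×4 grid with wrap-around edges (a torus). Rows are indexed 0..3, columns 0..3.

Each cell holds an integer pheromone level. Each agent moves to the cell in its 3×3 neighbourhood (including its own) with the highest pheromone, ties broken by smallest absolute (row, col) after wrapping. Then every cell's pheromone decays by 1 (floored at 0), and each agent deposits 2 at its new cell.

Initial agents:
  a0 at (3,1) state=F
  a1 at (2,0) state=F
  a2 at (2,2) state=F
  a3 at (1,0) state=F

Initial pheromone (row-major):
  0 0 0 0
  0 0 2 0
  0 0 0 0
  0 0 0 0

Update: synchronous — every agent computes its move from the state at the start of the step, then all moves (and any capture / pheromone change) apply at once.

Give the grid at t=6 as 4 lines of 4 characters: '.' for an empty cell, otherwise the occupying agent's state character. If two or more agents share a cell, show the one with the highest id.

t=1: a0@(0,0) a1@(1,0) a2@(1,2) a3@(0,0) | pheromone: 4 0 0 0 / 2 0 3 0 / 0 0 0 0 / 0 0 0 0
t=2: a0@(0,0) a1@(0,0) a2@(1,2) a3@(0,0) | pheromone: 9 0 0 0 / 1 0 4 0 / 0 0 0 0 / 0 0 0 0
t=3: a0@(0,0) a1@(0,0) a2@(1,2) a3@(0,0) | pheromone: 14 0 0 0 / 0 0 5 0 / 0 0 0 0 / 0 0 0 0
t=4: a0@(0,0) a1@(0,0) a2@(1,2) a3@(0,0) | pheromone: 19 0 0 0 / 0 0 6 0 / 0 0 0 0 / 0 0 0 0
t=5: a0@(0,0) a1@(0,0) a2@(1,2) a3@(0,0) | pheromone: 24 0 0 0 / 0 0 7 0 / 0 0 0 0 / 0 0 0 0
t=6: a0@(0,0) a1@(0,0) a2@(1,2) a3@(0,0) | pheromone: 29 0 0 0 / 0 0 8 0 / 0 0 0 0 / 0 0 0 0

F...
..F.
....
....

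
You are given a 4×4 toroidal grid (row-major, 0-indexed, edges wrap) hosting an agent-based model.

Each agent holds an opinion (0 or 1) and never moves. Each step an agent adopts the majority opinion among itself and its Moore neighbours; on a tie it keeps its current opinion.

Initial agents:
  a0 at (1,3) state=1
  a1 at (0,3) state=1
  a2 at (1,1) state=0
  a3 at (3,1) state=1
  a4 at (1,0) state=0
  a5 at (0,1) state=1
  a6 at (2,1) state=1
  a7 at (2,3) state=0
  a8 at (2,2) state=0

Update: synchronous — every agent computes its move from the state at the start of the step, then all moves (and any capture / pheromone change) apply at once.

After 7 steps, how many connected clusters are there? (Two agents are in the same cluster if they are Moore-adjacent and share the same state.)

t=1: a0@(1,3):0 a1@(0,3):1 a2@(1,1):0 a3@(3,1):1 a4@(1,0):1 a5@(0,1):1 a6@(2,1):0 a7@(2,3):0 a8@(2,2):0
t=2: a0@(1,3):0 a1@(0,3):1 a2@(1,1):0 a3@(3,1):1 a4@(1,0):0 a5@(0,1):1 a6@(2,1):0 a7@(2,3):0 a8@(2,2):0
t=3: a0@(1,3):0 a1@(0,3):0 a2@(1,1):0 a3@(3,1):1 a4@(1,0):0 a5@(0,1):1 a6@(2,1):0 a7@(2,3):0 a8@(2,2):0
t=4: (unchanged — steady state)

2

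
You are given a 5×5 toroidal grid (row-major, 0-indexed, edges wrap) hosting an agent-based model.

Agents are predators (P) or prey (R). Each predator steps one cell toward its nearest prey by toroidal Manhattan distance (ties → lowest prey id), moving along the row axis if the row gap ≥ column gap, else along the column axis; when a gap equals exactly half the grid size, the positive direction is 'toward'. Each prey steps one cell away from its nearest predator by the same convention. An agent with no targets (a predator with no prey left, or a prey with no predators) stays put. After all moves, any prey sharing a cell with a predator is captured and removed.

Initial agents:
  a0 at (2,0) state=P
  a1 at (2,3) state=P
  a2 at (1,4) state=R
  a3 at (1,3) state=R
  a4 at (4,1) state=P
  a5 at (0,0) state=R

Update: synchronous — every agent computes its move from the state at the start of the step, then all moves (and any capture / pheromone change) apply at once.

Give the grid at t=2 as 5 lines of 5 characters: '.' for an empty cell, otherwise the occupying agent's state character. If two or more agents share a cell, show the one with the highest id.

t=1: a0@(1,0):P a1@(1,3):P a2@(0,4):R a3@(0,3):R a4@(0,1):P a5@(4,0):R
t=2: a0@(0,0):P a1@(0,3):P a2@(4,4):R a3@(4,3):R a4@(0,0):P a5@(3,0):R

P..P.
.....
.....
R....
...RR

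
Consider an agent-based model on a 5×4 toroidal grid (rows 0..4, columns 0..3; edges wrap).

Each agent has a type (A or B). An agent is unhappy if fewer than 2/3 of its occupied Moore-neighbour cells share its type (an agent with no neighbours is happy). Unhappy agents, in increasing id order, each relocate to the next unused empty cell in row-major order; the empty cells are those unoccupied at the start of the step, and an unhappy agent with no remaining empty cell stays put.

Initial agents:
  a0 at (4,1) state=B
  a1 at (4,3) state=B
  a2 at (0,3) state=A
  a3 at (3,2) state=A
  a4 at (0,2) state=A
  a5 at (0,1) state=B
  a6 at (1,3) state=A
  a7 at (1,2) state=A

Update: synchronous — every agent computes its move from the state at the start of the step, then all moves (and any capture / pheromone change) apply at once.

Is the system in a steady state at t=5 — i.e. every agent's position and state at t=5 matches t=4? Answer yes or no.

no

t=1: a0@(0,0):B a1@(1,0):B a2@(0,3):A a3@(1,1):A a4@(2,0):A a5@(2,1):B a6@(1,3):A a7@(1,2):A
t=2: a0@(0,1):B a1@(0,2):B a2@(2,2):A a3@(2,3):A a4@(3,0):A a5@(3,1):B a6@(3,2):A a7@(1,2):A
t=3: a0@(0,0):B a1@(0,3):B a2@(2,2):A a3@(2,3):A a4@(1,0):A a5@(1,1):B a6@(3,2):A a7@(1,3):A
t=4: a0@(0,1):B a1@(0,2):B a2@(2,2):A a3@(2,3):A a4@(1,2):A a5@(2,0):B a6@(3,2):A a7@(2,1):A
t=5: a0@(0,0):B a1@(0,3):B a2@(2,2):A a3@(2,3):A a4@(1,0):A a5@(1,1):B a6@(3,2):A a7@(2,1):A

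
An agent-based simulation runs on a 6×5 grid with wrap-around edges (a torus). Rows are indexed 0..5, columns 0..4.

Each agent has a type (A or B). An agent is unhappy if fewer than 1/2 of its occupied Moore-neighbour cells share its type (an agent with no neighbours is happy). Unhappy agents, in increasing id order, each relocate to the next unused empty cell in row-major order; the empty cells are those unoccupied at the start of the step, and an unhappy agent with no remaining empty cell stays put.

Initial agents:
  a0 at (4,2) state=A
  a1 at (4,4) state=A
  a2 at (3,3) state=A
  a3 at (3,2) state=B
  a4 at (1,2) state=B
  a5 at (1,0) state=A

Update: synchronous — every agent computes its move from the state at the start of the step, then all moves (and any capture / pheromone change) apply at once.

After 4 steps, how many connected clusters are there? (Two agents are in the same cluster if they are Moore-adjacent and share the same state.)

3

t=1: a0@(4,2):A a1@(4,4):A a2@(3,3):A a3@(0,0):B a4@(1,2):B a5@(1,0):A
t=2: a0@(4,2):A a1@(4,4):A a2@(3,3):A a3@(0,1):B a4@(1,2):B a5@(0,2):A
t=3: a0@(4,2):A a1@(4,4):A a2@(3,3):A a3@(0,1):B a4@(1,2):B a5@(0,0):A
t=4: a0@(4,2):A a1@(4,4):A a2@(3,3):A a3@(0,1):B a4@(1,2):B a5@(0,2):A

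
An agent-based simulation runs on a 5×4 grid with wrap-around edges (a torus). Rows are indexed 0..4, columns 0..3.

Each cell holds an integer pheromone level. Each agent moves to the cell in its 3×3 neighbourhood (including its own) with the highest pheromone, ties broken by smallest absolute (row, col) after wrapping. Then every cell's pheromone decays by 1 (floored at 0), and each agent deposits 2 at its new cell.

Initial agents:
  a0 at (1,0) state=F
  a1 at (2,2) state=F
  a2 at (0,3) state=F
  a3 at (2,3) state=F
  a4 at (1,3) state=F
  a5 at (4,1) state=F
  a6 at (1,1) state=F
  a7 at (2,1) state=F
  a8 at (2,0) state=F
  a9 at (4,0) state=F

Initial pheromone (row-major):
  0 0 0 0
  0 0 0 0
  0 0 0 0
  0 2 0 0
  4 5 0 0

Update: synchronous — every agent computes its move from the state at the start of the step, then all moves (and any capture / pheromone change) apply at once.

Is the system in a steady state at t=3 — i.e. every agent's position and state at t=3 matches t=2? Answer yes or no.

no

t=1: a0@(0,0) a1@(3,1) a2@(4,0) a3@(1,0) a4@(0,0) a5@(4,1) a6@(0,0) a7@(3,1) a8@(3,1) a9@(4,1) | pheromone: 6 0 0 0 / 2 0 0 0 / 0 0 0 0 / 0 7 0 0 / 5 8 0 0
t=2: a0@(4,1) a1@(4,1) a2@(4,1) a3@(0,0) a4@(4,1) a5@(4,1) a6@(4,1) a7@(4,1) a8@(4,1) a9@(4,1) | pheromone: 7 0 0 0 / 1 0 0 0 / 0 0 0 0 / 0 6 0 0 / 4 25 0 0
t=3: a0@(4,1) a1@(4,1) a2@(4,1) a3@(4,1) a4@(4,1) a5@(4,1) a6@(4,1) a7@(4,1) a8@(4,1) a9@(4,1) | pheromone: 6 0 0 0 / 0 0 0 0 / 0 0 0 0 / 0 5 0 0 / 3 44 0 0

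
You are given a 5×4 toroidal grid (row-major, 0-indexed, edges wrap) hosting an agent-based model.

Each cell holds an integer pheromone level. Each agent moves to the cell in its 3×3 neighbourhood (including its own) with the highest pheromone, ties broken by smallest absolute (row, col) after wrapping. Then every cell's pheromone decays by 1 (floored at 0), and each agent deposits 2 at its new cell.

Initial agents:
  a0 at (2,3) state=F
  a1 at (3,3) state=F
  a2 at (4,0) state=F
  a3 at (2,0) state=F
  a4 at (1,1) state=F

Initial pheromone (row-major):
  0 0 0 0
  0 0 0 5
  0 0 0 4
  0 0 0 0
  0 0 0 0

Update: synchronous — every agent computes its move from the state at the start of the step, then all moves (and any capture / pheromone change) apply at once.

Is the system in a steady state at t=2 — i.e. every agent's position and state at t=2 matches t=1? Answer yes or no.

no

t=1: a0@(1,3) a1@(2,3) a2@(0,0) a3@(1,3) a4@(0,0) | pheromone: 4 0 0 0 / 0 0 0 8 / 0 0 0 5 / 0 0 0 0 / 0 0 0 0
t=2: a0@(1,3) a1@(1,3) a2@(1,3) a3@(1,3) a4@(1,3) | pheromone: 3 0 0 0 / 0 0 0 17 / 0 0 0 4 / 0 0 0 0 / 0 0 0 0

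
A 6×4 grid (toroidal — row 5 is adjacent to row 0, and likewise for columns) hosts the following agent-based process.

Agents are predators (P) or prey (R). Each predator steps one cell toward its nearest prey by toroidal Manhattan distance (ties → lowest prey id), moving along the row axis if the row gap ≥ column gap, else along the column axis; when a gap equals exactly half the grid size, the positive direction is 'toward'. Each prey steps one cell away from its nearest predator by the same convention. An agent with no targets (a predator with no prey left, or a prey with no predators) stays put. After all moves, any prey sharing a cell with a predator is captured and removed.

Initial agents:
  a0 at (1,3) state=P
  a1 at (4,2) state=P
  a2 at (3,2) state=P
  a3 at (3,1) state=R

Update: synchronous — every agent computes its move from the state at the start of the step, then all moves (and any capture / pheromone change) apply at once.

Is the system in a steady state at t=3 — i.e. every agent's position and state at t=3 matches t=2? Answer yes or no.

t=1: a0@(2,3):P a1@(3,2):P a2@(3,1):P a3@(3,0):R
t=2: a0@(3,3):P a1@(3,3):P a2@(3,0):P
t=3: (unchanged — steady state)

yes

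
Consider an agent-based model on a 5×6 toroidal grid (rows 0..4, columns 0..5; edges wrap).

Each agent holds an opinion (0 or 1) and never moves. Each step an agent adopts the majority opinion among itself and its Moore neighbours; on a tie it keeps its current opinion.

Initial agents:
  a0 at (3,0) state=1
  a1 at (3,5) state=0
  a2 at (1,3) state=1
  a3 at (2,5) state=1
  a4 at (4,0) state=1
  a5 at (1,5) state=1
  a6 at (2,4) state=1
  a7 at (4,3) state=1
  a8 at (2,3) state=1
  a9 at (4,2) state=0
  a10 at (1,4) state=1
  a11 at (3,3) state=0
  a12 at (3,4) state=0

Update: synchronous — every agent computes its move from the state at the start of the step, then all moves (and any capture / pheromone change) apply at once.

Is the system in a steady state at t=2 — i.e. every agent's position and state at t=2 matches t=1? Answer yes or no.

t=1: a0@(3,0):1 a1@(3,5):1 a2@(1,3):1 a3@(2,5):1 a4@(4,0):1 a5@(1,5):1 a6@(2,4):1 a7@(4,3):0 a8@(2,3):1 a9@(4,2):0 a10@(1,4):1 a11@(3,3):0 a12@(3,4):1
t=2: (unchanged — steady state)

yes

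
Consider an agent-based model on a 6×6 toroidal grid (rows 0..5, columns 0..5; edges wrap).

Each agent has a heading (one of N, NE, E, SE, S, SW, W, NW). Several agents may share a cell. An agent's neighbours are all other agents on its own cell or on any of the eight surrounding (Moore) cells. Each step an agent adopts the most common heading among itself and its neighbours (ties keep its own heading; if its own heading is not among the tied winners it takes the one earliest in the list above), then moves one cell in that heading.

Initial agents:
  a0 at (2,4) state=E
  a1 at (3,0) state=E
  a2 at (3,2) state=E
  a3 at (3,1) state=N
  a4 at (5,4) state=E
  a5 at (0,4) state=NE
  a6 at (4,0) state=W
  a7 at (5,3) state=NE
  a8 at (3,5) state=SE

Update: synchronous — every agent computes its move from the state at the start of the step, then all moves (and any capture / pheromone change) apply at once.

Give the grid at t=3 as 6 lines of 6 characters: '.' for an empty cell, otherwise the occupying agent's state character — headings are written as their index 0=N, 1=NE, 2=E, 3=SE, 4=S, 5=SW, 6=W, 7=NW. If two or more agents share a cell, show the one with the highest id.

......
.1....
11....
.12222
......
......

t=1: a0@(2,5):E a1@(3,1):E a2@(3,3):E a3@(3,2):E a4@(4,5):NE a5@(5,5):NE a6@(4,5):W a7@(4,4):NE a8@(3,0):E
t=2: a0@(2,0):E a1@(3,2):E a2@(3,4):E a3@(3,3):E a4@(3,0):NE a5@(4,0):NE a6@(3,0):NE a7@(3,5):NE a8@(3,1):E
t=3: a0@(1,1):NE a1@(3,3):E a2@(3,5):E a3@(3,4):E a4@(2,1):NE a5@(3,1):NE a6@(2,1):NE a7@(2,0):NE a8@(3,2):E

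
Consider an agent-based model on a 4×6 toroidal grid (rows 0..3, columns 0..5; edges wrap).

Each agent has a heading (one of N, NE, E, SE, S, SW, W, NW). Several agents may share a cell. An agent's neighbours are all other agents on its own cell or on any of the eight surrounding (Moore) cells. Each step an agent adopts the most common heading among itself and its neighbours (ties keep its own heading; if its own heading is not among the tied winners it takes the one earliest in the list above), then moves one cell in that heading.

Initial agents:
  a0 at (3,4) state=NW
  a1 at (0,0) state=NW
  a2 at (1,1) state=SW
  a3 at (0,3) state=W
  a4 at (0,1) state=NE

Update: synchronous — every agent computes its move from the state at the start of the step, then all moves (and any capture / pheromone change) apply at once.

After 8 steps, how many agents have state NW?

t=1: a0@(2,3):NW a1@(3,5):NW a2@(2,0):SW a3@(0,2):W a4@(3,2):NE
t=2: a0@(1,2):NW a1@(2,4):NW a2@(3,5):SW a3@(0,1):W a4@(2,3):NE
t=3: a0@(0,1):NW a1@(1,3):NW a2@(0,4):SW a3@(0,0):W a4@(1,2):NW
t=4: a0@(3,0):NW a1@(0,2):NW a2@(1,3):SW a3@(0,5):W a4@(0,1):NW
t=5: a0@(2,5):NW a1@(3,1):NW a2@(2,2):SW a3@(0,4):W a4@(3,0):NW
t=6: a0@(1,4):NW a1@(2,0):NW a2@(3,1):SW a3@(0,3):W a4@(2,5):NW
t=7: a0@(0,3):NW a1@(1,5):NW a2@(0,0):SW a3@(0,2):W a4@(1,4):NW
t=8: a0@(3,2):NW a1@(0,4):NW a2@(1,5):SW a3@(0,1):W a4@(0,3):NW

3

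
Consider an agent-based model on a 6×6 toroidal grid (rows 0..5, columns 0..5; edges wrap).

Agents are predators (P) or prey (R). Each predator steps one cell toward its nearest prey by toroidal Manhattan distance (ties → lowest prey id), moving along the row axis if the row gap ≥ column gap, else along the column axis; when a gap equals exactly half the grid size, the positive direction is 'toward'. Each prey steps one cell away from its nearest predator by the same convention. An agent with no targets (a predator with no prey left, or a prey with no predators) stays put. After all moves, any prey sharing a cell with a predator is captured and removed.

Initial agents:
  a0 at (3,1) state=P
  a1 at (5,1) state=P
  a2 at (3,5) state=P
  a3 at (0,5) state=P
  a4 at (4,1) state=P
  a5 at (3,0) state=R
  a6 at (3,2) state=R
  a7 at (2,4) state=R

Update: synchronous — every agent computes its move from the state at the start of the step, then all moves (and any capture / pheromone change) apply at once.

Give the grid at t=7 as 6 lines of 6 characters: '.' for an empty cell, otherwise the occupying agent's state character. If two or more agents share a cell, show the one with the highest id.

......
....RP
......
PP...R
.P....
......

t=1: a0@(3,0):P a1@(4,1):P a2@(3,0):P a3@(1,5):P a4@(3,1):P a5@(3,5):R a6@(3,3):R a7@(1,4):R
t=2: a0@(3,5):P a1@(4,0):P a2@(3,5):P a3@(1,4):P a4@(3,0):P a5@(3,4):R a6@(3,4):R a7@(1,3):R
t=3: a0@(3,4):P a1@(4,5):P a2@(3,4):P a3@(1,3):P a4@(3,5):P a5@(3,3):R a6@(3,3):R a7@(1,2):R
t=4: a0@(3,3):P a1@(4,4):P a2@(3,3):P a3@(1,2):P a4@(3,4):P a5@(3,2):R a6@(3,2):R a7@(1,1):R
t=5: a0@(3,2):P a1@(4,3):P a2@(3,2):P a3@(1,1):P a4@(3,3):P a5@(3,1):R a6@(3,1):R a7@(1,0):R
t=6: a0@(3,1):P a1@(4,2):P a2@(3,1):P a3@(1,0):P a4@(3,2):P a5@(3,0):R a6@(3,0):R a7@(1,5):R
t=7: a0@(3,0):P a1@(4,1):P a2@(3,0):P a3@(1,5):P a4@(3,1):P a5@(3,5):R a6@(3,5):R a7@(1,4):R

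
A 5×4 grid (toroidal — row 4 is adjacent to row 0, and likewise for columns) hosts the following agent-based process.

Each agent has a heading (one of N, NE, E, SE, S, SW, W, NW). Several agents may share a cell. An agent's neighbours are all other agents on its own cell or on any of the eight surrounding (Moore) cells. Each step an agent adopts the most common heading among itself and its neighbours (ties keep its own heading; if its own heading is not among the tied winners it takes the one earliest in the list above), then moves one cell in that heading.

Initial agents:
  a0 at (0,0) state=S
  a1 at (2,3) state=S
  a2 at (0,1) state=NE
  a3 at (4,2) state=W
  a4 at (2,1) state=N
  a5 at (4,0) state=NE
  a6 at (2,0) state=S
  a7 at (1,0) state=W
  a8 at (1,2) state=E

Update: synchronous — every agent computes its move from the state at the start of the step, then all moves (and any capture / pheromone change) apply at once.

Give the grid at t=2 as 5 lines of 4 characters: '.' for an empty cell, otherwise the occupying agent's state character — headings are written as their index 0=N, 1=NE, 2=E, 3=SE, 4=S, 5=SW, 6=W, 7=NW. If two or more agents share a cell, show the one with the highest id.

t=1: a0@(4,1):NE a1@(3,3):S a2@(4,2):NE a3@(4,1):W a4@(1,1):N a5@(3,1):NE a6@(3,0):S a7@(2,0):S a8@(1,3):E
t=2: a0@(3,2):NE a1@(4,3):S a2@(3,3):NE a3@(3,2):NE a4@(0,1):N a5@(2,2):NE a6@(4,0):S a7@(3,0):S a8@(1,0):E

.0..
2...
..1.
4.11
4..4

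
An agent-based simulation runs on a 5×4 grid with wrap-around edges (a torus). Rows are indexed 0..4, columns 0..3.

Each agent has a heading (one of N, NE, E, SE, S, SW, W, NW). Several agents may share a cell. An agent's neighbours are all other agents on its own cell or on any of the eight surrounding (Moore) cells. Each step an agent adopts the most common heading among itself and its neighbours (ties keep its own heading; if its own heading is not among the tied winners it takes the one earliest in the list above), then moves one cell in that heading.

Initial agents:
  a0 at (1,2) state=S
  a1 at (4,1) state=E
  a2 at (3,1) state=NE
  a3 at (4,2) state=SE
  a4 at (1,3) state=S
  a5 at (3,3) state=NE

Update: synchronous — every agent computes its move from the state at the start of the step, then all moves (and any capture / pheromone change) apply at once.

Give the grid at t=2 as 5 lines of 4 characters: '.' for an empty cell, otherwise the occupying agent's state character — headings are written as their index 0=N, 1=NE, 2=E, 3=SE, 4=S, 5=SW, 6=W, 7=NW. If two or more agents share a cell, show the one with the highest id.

....
11.1
1...
..4.
...2

t=1: a0@(2,2):S a1@(4,2):E a2@(2,2):NE a3@(3,3):NE a4@(2,3):S a5@(2,0):NE
t=2: a0@(3,2):S a1@(4,3):E a2@(1,3):NE a3@(2,0):NE a4@(1,0):NE a5@(1,1):NE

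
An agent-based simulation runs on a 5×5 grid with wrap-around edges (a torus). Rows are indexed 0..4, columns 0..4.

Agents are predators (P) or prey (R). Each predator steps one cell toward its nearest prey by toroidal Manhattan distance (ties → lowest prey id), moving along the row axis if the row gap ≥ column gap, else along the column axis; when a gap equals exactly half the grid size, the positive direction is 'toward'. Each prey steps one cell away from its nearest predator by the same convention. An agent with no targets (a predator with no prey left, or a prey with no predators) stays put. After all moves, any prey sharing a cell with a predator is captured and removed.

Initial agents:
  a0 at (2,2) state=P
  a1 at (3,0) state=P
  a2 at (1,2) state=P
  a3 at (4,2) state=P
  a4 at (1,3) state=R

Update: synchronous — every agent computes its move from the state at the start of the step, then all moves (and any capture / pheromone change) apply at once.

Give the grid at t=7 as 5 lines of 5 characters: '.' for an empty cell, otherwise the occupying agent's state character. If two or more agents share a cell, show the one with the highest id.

...P.
P..PP
.....
.....
.....

t=1: a0@(1,2):P a1@(2,0):P a2@(1,3):P a3@(0,2):P a4@(1,4):R
t=2: a0@(1,3):P a1@(1,0):P a2@(1,4):P a3@(0,3):P
t=3: (unchanged — steady state)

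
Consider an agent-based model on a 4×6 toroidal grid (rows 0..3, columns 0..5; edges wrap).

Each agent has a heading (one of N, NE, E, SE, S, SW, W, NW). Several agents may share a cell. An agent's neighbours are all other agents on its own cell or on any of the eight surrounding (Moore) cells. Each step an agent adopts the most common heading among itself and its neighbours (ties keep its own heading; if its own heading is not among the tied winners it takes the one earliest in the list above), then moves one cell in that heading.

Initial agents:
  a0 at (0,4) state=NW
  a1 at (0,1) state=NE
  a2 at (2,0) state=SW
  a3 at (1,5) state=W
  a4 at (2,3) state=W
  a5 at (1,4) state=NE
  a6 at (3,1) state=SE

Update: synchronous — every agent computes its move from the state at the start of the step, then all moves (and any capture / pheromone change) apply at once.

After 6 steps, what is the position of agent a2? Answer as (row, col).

t=1: a0@(3,3):NW a1@(3,2):NE a2@(3,5):SW a3@(1,4):W a4@(2,2):W a5@(1,3):W a6@(0,2):SE
t=2: a0@(2,2):NW a1@(2,3):NE a2@(0,4):SW a3@(1,3):W a4@(2,1):W a5@(1,2):W a6@(1,3):SE
t=3: a0@(2,1):W a1@(2,2):W a2@(1,3):SW a3@(1,2):W a4@(2,0):W a5@(1,1):W a6@(1,2):W
t=4: a0@(2,0):W a1@(2,1):W a2@(1,2):W a3@(1,1):W a4@(2,5):W a5@(1,0):W a6@(1,1):W
t=5: a0@(2,5):W a1@(2,0):W a2@(1,1):W a3@(1,0):W a4@(2,4):W a5@(1,5):W a6@(1,0):W
t=6: a0@(2,4):W a1@(2,5):W a2@(1,0):W a3@(1,5):W a4@(2,3):W a5@(1,4):W a6@(1,5):W

(1, 0)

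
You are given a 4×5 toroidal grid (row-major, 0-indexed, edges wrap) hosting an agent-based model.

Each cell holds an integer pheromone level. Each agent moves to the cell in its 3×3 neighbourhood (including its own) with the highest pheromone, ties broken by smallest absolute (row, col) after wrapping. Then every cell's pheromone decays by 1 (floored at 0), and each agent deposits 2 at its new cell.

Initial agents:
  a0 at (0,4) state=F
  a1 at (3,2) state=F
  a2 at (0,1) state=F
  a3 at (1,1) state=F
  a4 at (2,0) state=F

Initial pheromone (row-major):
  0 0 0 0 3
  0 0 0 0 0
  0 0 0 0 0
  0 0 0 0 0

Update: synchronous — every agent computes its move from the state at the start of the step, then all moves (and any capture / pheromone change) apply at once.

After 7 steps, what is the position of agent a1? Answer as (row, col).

t=1: a0@(0,4) a1@(0,1) a2@(0,0) a3@(0,0) a4@(1,0) | pheromone: 4 2 0 0 4 / 2 0 0 0 0 / 0 0 0 0 0 / 0 0 0 0 0
t=2: a0@(0,0) a1@(0,0) a2@(0,0) a3@(0,0) a4@(0,0) | pheromone: 13 1 0 0 3 / 1 0 0 0 0 / 0 0 0 0 0 / 0 0 0 0 0
t=3: a0@(0,0) a1@(0,0) a2@(0,0) a3@(0,0) a4@(0,0) | pheromone: 22 0 0 0 2 / 0 0 0 0 0 / 0 0 0 0 0 / 0 0 0 0 0
t=4: a0@(0,0) a1@(0,0) a2@(0,0) a3@(0,0) a4@(0,0) | pheromone: 31 0 0 0 1 / 0 0 0 0 0 / 0 0 0 0 0 / 0 0 0 0 0
t=5: a0@(0,0) a1@(0,0) a2@(0,0) a3@(0,0) a4@(0,0) | pheromone: 40 0 0 0 0 / 0 0 0 0 0 / 0 0 0 0 0 / 0 0 0 0 0
t=6: a0@(0,0) a1@(0,0) a2@(0,0) a3@(0,0) a4@(0,0) | pheromone: 49 0 0 0 0 / 0 0 0 0 0 / 0 0 0 0 0 / 0 0 0 0 0
t=7: a0@(0,0) a1@(0,0) a2@(0,0) a3@(0,0) a4@(0,0) | pheromone: 58 0 0 0 0 / 0 0 0 0 0 / 0 0 0 0 0 / 0 0 0 0 0

(0, 0)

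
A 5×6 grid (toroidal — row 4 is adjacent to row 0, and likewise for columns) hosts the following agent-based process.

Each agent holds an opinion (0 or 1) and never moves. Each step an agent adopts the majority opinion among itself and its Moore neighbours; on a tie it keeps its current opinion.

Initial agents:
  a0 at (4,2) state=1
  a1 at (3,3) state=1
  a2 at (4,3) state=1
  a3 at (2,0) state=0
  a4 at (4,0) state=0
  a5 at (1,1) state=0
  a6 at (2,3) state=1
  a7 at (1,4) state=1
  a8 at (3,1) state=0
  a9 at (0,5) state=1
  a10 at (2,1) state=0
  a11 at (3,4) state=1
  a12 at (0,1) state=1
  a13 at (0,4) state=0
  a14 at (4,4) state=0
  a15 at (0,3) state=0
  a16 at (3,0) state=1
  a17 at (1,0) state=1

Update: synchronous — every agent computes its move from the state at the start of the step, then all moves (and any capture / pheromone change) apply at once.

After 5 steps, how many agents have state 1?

13

t=1: a0@(4,2):1 a1@(3,3):1 a2@(4,3):1 a3@(2,0):0 a4@(4,0):1 a5@(1,1):0 a6@(2,3):1 a7@(1,4):1 a8@(3,1):0 a9@(0,5):1 a10@(2,1):0 a11@(3,4):1 a12@(0,1):1 a13@(0,4):0 a14@(4,4):1 a15@(0,3):0 a16@(3,0):0 a17@(1,0):1
t=2: a0@(4,2):1 a1@(3,3):1 a2@(4,3):1 a3@(2,0):0 a4@(4,0):1 a5@(1,1):0 a6@(2,3):1 a7@(1,4):1 a8@(3,1):0 a9@(0,5):1 a10@(2,1):0 a11@(3,4):1 a12@(0,1):1 a13@(0,4):1 a14@(4,4):1 a15@(0,3):1 a16@(3,0):0 a17@(1,0):1
t=3: (unchanged — steady state)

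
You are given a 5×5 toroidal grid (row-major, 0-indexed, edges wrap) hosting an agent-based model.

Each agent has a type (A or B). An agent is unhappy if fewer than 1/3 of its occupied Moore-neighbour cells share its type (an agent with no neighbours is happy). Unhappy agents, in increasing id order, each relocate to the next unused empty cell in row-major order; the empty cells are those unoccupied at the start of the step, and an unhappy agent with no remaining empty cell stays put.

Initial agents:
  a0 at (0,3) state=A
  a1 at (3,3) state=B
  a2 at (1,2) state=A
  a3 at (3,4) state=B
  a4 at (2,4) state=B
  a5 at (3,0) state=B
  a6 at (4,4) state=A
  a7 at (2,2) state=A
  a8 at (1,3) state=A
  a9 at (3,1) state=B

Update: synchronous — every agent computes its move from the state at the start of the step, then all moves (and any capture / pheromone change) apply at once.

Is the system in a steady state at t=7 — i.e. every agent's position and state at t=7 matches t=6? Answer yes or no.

yes

t=1: a0@(0,3):A a1@(3,3):B a2@(1,2):A a3@(3,4):B a4@(2,4):B a5@(3,0):B a6@(0,0):A a7@(2,2):A a8@(1,3):A a9@(3,1):B
t=2: (unchanged — steady state)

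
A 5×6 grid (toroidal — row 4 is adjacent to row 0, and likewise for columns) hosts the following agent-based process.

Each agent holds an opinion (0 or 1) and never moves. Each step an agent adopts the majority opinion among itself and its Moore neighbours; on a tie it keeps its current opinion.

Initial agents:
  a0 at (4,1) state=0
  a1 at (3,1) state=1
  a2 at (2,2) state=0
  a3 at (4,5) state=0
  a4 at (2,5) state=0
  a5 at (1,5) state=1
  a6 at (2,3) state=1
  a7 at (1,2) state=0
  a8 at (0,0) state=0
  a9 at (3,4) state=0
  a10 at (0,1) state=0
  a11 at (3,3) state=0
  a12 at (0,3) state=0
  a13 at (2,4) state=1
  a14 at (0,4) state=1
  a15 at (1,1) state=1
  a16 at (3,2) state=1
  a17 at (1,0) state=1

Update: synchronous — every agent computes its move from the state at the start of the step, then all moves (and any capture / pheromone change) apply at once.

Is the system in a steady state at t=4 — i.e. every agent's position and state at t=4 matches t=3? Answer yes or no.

t=1: a0@(4,1):0 a1@(3,1):1 a2@(2,2):1 a3@(4,5):0 a4@(2,5):1 a5@(1,5):1 a6@(2,3):0 a7@(1,2):0 a8@(0,0):0 a9@(3,4):0 a10@(0,1):0 a11@(3,3):0 a12@(0,3):0 a13@(2,4):1 a14@(0,4):1 a15@(1,1):0 a16@(3,2):1 a17@(1,0):1
t=2: a0@(4,1):0 a1@(3,1):1 a2@(2,2):0 a3@(4,5):0 a4@(2,5):1 a5@(1,5):1 a6@(2,3):0 a7@(1,2):0 a8@(0,0):0 a9@(3,4):0 a10@(0,1):0 a11@(3,3):0 a12@(0,3):0 a13@(2,4):1 a14@(0,4):1 a15@(1,1):0 a16@(3,2):1 a17@(1,0):1
t=3: a0@(4,1):0 a1@(3,1):1 a2@(2,2):0 a3@(4,5):0 a4@(2,5):1 a5@(1,5):1 a6@(2,3):0 a7@(1,2):0 a8@(0,0):0 a9@(3,4):0 a10@(0,1):0 a11@(3,3):0 a12@(0,3):0 a13@(2,4):1 a14@(0,4):1 a15@(1,1):0 a16@(3,2):0 a17@(1,0):1
t=4: a0@(4,1):0 a1@(3,1):0 a2@(2,2):0 a3@(4,5):0 a4@(2,5):1 a5@(1,5):1 a6@(2,3):0 a7@(1,2):0 a8@(0,0):0 a9@(3,4):0 a10@(0,1):0 a11@(3,3):0 a12@(0,3):0 a13@(2,4):1 a14@(0,4):1 a15@(1,1):0 a16@(3,2):0 a17@(1,0):1

no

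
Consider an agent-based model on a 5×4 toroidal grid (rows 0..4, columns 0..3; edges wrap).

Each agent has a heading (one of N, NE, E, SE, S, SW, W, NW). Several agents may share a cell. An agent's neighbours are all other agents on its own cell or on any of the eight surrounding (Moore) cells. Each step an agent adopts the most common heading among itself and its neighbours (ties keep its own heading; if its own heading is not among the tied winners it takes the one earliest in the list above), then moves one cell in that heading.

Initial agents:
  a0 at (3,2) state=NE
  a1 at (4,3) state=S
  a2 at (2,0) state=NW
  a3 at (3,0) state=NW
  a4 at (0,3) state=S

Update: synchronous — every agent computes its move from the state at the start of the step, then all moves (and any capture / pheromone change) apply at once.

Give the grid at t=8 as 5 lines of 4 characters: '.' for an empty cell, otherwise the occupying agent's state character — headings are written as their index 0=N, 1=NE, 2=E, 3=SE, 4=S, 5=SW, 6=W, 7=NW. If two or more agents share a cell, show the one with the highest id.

77.7
....
....
....
7...

t=1: a0@(2,3):NE a1@(0,3):S a2@(1,3):NW a3@(2,3):NW a4@(1,3):S
t=2: a0@(1,2):NW a1@(1,3):S a2@(0,2):NW a3@(1,2):NW a4@(2,3):S
t=3: a0@(0,1):NW a1@(0,2):NW a2@(4,1):NW a3@(0,1):NW a4@(3,3):S
t=4: a0@(4,0):NW a1@(4,1):NW a2@(3,0):NW a3@(4,0):NW a4@(4,3):S
t=5: a0@(3,3):NW a1@(3,0):NW a2@(2,3):NW a3@(3,3):NW a4@(3,2):NW
t=6: a0@(2,2):NW a1@(2,3):NW a2@(1,2):NW a3@(2,2):NW a4@(2,1):NW
t=7: a0@(1,1):NW a1@(1,2):NW a2@(0,1):NW a3@(1,1):NW a4@(1,0):NW
t=8: a0@(0,0):NW a1@(0,1):NW a2@(4,0):NW a3@(0,0):NW a4@(0,3):NW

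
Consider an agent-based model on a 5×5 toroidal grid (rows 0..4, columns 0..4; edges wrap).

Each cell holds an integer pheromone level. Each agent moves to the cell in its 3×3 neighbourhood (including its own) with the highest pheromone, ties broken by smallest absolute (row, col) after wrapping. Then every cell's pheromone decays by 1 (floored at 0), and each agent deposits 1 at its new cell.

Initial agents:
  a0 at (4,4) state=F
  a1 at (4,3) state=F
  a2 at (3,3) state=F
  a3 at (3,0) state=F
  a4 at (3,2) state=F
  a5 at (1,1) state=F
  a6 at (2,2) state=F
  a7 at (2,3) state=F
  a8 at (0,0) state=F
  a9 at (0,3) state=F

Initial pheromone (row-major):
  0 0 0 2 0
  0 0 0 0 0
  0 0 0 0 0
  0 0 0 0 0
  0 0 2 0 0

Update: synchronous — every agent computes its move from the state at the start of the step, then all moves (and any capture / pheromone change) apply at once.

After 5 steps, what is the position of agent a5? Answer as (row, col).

t=1: a0@(0,3) a1@(0,3) a2@(4,2) a3@(2,0) a4@(4,2) a5@(0,0) a6@(1,1) a7@(1,2) a8@(0,0) a9@(0,3) | pheromone: 2 0 0 4 0 / 0 1 1 0 0 / 1 0 0 0 0 / 0 0 0 0 0 / 0 0 3 0 0
t=2: a0@(0,3) a1@(0,3) a2@(0,3) a3@(1,1) a4@(0,3) a5@(0,0) a6@(0,0) a7@(0,3) a8@(0,0) a9@(0,3) | pheromone: 4 0 0 9 0 / 0 1 0 0 0 / 0 0 0 0 0 / 0 0 0 0 0 / 0 0 2 0 0
t=3: a0@(0,3) a1@(0,3) a2@(0,3) a3@(0,0) a4@(0,3) a5@(0,0) a6@(0,0) a7@(0,3) a8@(0,0) a9@(0,3) | pheromone: 7 0 0 14 0 / 0 0 0 0 0 / 0 0 0 0 0 / 0 0 0 0 0 / 0 0 1 0 0
t=4: a0@(0,3) a1@(0,3) a2@(0,3) a3@(0,0) a4@(0,3) a5@(0,0) a6@(0,0) a7@(0,3) a8@(0,0) a9@(0,3) | pheromone: 10 0 0 19 0 / 0 0 0 0 0 / 0 0 0 0 0 / 0 0 0 0 0 / 0 0 0 0 0
t=5: a0@(0,3) a1@(0,3) a2@(0,3) a3@(0,0) a4@(0,3) a5@(0,0) a6@(0,0) a7@(0,3) a8@(0,0) a9@(0,3) | pheromone: 13 0 0 24 0 / 0 0 0 0 0 / 0 0 0 0 0 / 0 0 0 0 0 / 0 0 0 0 0

(0, 0)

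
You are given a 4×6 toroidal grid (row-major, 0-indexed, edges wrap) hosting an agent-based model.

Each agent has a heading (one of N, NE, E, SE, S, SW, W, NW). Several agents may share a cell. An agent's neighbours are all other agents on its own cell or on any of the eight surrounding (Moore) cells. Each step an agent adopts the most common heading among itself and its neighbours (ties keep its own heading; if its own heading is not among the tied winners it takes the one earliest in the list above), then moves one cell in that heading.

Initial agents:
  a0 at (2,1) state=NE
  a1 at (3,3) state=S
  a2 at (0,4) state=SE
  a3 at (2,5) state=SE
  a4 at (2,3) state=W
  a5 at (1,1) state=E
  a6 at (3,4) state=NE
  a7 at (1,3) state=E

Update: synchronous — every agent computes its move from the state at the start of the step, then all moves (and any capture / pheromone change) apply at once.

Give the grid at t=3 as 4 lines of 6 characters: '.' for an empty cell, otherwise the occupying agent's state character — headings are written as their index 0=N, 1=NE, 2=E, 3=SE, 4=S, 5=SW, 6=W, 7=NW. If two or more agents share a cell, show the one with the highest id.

t=1: a0@(1,2):NE a1@(0,3):S a2@(1,5):SE a3@(3,0):SE a4@(2,2):W a5@(1,2):E a6@(0,5):SE a7@(1,4):E
t=2: a0@(0,3):NE a1@(0,4):E a2@(2,0):SE a3@(0,1):SE a4@(2,1):W a5@(1,3):E a6@(1,0):SE a7@(2,5):SE
t=3: a0@(0,4):E a1@(0,5):E a2@(3,1):SE a3@(1,2):SE a4@(3,2):SE a5@(1,4):E a6@(2,1):SE a7@(3,0):SE

....22
..3.2.
.3....
333...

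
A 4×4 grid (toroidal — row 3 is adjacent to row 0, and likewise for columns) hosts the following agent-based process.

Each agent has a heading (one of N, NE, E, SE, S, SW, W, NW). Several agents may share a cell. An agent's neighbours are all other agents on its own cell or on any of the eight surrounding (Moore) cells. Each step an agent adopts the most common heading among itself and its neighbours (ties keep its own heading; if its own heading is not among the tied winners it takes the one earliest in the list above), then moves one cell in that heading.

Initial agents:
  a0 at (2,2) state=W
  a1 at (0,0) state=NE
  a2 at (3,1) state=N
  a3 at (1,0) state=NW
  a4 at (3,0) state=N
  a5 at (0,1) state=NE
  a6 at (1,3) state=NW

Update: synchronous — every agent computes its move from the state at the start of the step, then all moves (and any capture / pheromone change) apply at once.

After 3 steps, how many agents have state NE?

t=1: a0@(2,1):W a1@(3,1):NE a2@(2,1):N a3@(0,3):NW a4@(2,0):N a5@(3,2):NE a6@(0,2):NW
t=2: a0@(1,1):N a1@(2,2):NE a2@(1,1):N a3@(3,2):NW a4@(1,0):N a5@(2,3):NE a6@(3,1):NW
t=3: a0@(0,1):N a1@(1,3):NE a2@(0,1):N a3@(2,1):NW a4@(0,0):N a5@(1,0):NE a6@(2,0):NW

2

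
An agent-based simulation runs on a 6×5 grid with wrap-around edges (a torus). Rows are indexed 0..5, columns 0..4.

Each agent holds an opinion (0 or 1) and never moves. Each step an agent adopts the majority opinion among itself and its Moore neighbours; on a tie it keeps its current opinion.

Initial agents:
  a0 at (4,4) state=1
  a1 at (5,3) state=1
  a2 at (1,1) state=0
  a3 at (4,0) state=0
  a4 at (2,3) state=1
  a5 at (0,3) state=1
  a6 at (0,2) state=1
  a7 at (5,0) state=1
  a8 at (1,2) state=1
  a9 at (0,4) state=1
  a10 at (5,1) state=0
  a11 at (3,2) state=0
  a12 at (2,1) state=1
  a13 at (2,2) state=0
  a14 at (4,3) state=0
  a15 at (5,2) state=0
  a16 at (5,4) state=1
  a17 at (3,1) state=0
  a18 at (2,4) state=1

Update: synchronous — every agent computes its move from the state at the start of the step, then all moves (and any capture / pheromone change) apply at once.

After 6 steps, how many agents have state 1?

11

t=1: a0@(4,4):1 a1@(5,3):1 a2@(1,1):1 a3@(4,0):0 a4@(2,3):1 a5@(0,3):1 a6@(0,2):1 a7@(5,0):1 a8@(1,2):1 a9@(0,4):1 a10@(5,1):0 a11@(3,2):0 a12@(2,1):0 a13@(2,2):0 a14@(4,3):0 a15@(5,2):0 a16@(5,4):1 a17@(3,1):0 a18@(2,4):1
t=2: (unchanged — steady state)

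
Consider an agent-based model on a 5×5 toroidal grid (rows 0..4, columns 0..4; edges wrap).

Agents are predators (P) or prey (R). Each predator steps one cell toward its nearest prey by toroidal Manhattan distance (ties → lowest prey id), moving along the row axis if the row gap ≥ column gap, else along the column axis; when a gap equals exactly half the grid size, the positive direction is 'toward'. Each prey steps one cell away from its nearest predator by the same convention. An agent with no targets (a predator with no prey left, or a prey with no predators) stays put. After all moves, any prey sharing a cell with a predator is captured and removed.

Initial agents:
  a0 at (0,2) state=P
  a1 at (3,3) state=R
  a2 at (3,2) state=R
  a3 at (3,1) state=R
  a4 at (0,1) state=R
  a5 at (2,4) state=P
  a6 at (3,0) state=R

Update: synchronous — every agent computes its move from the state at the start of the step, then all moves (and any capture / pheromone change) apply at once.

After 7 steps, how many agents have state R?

5

t=1: a0@(0,1):P a1@(4,3):R a2@(2,2):R a3@(2,1):R a4@(0,0):R a5@(3,4):P a6@(4,0):R
t=2: a0@(0,0):P a1@(0,3):R a2@(3,2):R a3@(3,1):R a4@(0,4):R a5@(4,4):P a6@(3,0):R
t=3: a0@(0,4):P a1@(0,2):R a2@(3,1):R a3@(2,1):R a4@(0,3):R a5@(0,4):P a6@(2,0):R
t=4: a0@(0,3):P a1@(0,1):R a2@(2,1):R a3@(3,1):R a4@(0,2):R a5@(0,3):P a6@(3,0):R
t=5: a0@(0,2):P a1@(0,0):R a2@(3,1):R a3@(2,1):R a4@(0,1):R a5@(0,2):P a6@(2,0):R
t=6: a0@(0,1):P a1@(0,4):R a2@(2,1):R a3@(3,1):R a4@(0,0):R a5@(0,1):P a6@(3,0):R
t=7: a0@(0,0):P a1@(0,3):R a2@(3,1):R a3@(2,1):R a4@(0,4):R a5@(0,0):P a6@(2,0):R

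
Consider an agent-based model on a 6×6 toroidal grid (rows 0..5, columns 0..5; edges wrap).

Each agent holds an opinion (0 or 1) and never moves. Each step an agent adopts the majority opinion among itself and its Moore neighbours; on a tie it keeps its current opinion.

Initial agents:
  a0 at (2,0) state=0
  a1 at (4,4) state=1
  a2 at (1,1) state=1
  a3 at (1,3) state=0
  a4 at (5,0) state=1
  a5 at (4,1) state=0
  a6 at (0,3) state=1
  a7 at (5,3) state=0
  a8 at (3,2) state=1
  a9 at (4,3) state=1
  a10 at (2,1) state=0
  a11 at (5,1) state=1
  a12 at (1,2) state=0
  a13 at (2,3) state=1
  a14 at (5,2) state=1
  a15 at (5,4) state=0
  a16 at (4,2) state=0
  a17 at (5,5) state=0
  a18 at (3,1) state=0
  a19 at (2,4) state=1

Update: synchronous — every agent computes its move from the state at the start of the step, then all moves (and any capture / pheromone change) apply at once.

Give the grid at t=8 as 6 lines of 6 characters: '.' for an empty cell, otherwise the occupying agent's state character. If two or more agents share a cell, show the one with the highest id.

t=1: a0@(2,0):0 a1@(4,4):0 a2@(1,1):0 a3@(1,3):1 a4@(5,0):1 a5@(4,1):1 a6@(0,3):0 a7@(5,3):1 a8@(3,2):0 a9@(4,3):1 a10@(2,1):0 a11@(5,1):1 a12@(1,2):0 a13@(2,3):1 a14@(5,2):1 a15@(5,4):0 a16@(4,2):0 a17@(5,5):0 a18@(3,1):0 a19@(2,4):1
t=2: a0@(2,0):0 a1@(4,4):0 a2@(1,1):0 a3@(1,3):1 a4@(5,0):1 a5@(4,1):1 a6@(0,3):0 a7@(5,3):0 a8@(3,2):0 a9@(4,3):0 a10@(2,1):0 a11@(5,1):1 a12@(1,2):0 a13@(2,3):1 a14@(5,2):1 a15@(5,4):0 a16@(4,2):1 a17@(5,5):0 a18@(3,1):0 a19@(2,4):1
t=3: (unchanged — steady state)

...0..
.001..
00.11.
.00...
.1100.
111000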